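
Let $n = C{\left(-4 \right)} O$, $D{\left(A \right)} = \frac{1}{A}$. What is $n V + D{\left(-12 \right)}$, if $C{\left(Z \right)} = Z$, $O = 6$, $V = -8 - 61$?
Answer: $\frac{19871}{12} \approx 1655.9$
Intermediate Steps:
$V = -69$
$n = -24$ ($n = \left(-4\right) 6 = -24$)
$n V + D{\left(-12 \right)} = \left(-24\right) \left(-69\right) + \frac{1}{-12} = 1656 - \frac{1}{12} = \frac{19871}{12}$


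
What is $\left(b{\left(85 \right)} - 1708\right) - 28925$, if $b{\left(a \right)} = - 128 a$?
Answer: $-41513$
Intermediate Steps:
$\left(b{\left(85 \right)} - 1708\right) - 28925 = \left(\left(-128\right) 85 - 1708\right) - 28925 = \left(-10880 - 1708\right) - 28925 = -12588 - 28925 = -41513$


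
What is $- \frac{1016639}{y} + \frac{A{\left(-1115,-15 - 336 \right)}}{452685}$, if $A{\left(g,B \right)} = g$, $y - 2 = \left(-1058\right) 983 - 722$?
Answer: $\frac{91811361461}{94224934158} \approx 0.97439$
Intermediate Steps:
$y = -1040734$ ($y = 2 - 1040736 = -1040734$)
$- \frac{1016639}{y} + \frac{A{\left(-1115,-15 - 336 \right)}}{452685} = - \frac{1016639}{-1040734} - \frac{1115}{452685} = \left(-1016639\right) \left(- \frac{1}{1040734}\right) - \frac{223}{90537} = \frac{1016639}{1040734} - \frac{223}{90537} = \frac{91811361461}{94224934158}$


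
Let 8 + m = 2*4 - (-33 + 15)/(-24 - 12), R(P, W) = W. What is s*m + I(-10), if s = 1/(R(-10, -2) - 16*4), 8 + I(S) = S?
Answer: -2375/132 ≈ -17.992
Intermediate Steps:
I(S) = -8 + S
m = -½ (m = -8 + (2*4 - (-33 + 15)/(-24 - 12)) = -8 + (8 - (-18)/(-36)) = -8 + (8 - (-18)*(-1)/36) = -8 + (8 - 1*½) = -8 + (8 - ½) = -8 + 15/2 = -½ ≈ -0.50000)
s = -1/66 (s = 1/(-2 - 16*4) = 1/(-2 - 64) = 1/(-66) = -1/66 ≈ -0.015152)
s*m + I(-10) = -1/66*(-½) + (-8 - 10) = 1/132 - 18 = -2375/132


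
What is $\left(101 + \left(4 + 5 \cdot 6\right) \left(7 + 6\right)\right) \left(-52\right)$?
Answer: $-28236$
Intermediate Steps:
$\left(101 + \left(4 + 5 \cdot 6\right) \left(7 + 6\right)\right) \left(-52\right) = \left(101 + \left(4 + 30\right) 13\right) \left(-52\right) = \left(101 + 34 \cdot 13\right) \left(-52\right) = \left(101 + 442\right) \left(-52\right) = 543 \left(-52\right) = -28236$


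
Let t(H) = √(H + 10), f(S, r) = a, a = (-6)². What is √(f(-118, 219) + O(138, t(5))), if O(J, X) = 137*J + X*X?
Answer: √18957 ≈ 137.68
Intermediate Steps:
a = 36
f(S, r) = 36
t(H) = √(10 + H)
O(J, X) = X² + 137*J (O(J, X) = 137*J + X² = X² + 137*J)
√(f(-118, 219) + O(138, t(5))) = √(36 + ((√(10 + 5))² + 137*138)) = √(36 + ((√15)² + 18906)) = √(36 + (15 + 18906)) = √(36 + 18921) = √18957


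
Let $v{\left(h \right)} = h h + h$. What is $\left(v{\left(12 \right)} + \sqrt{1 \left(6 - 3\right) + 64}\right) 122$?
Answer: $19032 + 122 \sqrt{67} \approx 20031.0$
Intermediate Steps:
$v{\left(h \right)} = h + h^{2}$ ($v{\left(h \right)} = h^{2} + h = h + h^{2}$)
$\left(v{\left(12 \right)} + \sqrt{1 \left(6 - 3\right) + 64}\right) 122 = \left(12 \left(1 + 12\right) + \sqrt{1 \left(6 - 3\right) + 64}\right) 122 = \left(12 \cdot 13 + \sqrt{1 \cdot 3 + 64}\right) 122 = \left(156 + \sqrt{3 + 64}\right) 122 = \left(156 + \sqrt{67}\right) 122 = 19032 + 122 \sqrt{67}$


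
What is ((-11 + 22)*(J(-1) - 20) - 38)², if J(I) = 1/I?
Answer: 72361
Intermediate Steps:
((-11 + 22)*(J(-1) - 20) - 38)² = ((-11 + 22)*(1/(-1) - 20) - 38)² = (11*(-1 - 20) - 38)² = (11*(-21) - 38)² = (-231 - 38)² = (-269)² = 72361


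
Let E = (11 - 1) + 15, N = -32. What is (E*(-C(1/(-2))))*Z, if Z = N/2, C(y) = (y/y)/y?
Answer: -800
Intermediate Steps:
E = 25 (E = 10 + 15 = 25)
C(y) = 1/y
Z = -16 (Z = -32/2 = -32*½ = -16)
(E*(-C(1/(-2))))*Z = (25*(-1/(1/(-2))))*(-16) = (25*(-1/(-½)))*(-16) = (25*(-1*(-2)))*(-16) = (25*2)*(-16) = 50*(-16) = -800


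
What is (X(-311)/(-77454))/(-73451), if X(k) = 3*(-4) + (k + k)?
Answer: -317/2844536877 ≈ -1.1144e-7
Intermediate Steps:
X(k) = -12 + 2*k
(X(-311)/(-77454))/(-73451) = ((-12 + 2*(-311))/(-77454))/(-73451) = ((-12 - 622)*(-1/77454))*(-1/73451) = -634*(-1/77454)*(-1/73451) = (317/38727)*(-1/73451) = -317/2844536877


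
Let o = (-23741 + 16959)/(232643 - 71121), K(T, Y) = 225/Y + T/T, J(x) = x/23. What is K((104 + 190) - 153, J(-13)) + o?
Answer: -416932365/1049893 ≈ -397.12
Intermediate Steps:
J(x) = x/23 (J(x) = x*(1/23) = x/23)
K(T, Y) = 1 + 225/Y (K(T, Y) = 225/Y + 1 = 1 + 225/Y)
o = -3391/80761 (o = -6782/161522 = -6782*1/161522 = -3391/80761 ≈ -0.041988)
K((104 + 190) - 153, J(-13)) + o = (225 + (1/23)*(-13))/(((1/23)*(-13))) - 3391/80761 = (225 - 13/23)/(-13/23) - 3391/80761 = -23/13*5162/23 - 3391/80761 = -5162/13 - 3391/80761 = -416932365/1049893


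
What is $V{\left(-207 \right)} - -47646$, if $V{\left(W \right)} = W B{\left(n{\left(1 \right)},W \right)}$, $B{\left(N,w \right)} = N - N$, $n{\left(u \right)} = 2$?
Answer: $47646$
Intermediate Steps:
$B{\left(N,w \right)} = 0$
$V{\left(W \right)} = 0$ ($V{\left(W \right)} = W 0 = 0$)
$V{\left(-207 \right)} - -47646 = 0 - -47646 = 0 + 47646 = 47646$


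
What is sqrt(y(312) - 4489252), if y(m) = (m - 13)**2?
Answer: I*sqrt(4399851) ≈ 2097.6*I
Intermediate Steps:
y(m) = (-13 + m)**2
sqrt(y(312) - 4489252) = sqrt((-13 + 312)**2 - 4489252) = sqrt(299**2 - 4489252) = sqrt(89401 - 4489252) = sqrt(-4399851) = I*sqrt(4399851)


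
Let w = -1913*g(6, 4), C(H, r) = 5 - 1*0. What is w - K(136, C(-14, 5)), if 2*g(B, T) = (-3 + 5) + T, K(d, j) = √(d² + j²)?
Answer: -5739 - √18521 ≈ -5875.1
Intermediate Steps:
C(H, r) = 5 (C(H, r) = 5 + 0 = 5)
g(B, T) = 1 + T/2 (g(B, T) = ((-3 + 5) + T)/2 = (2 + T)/2 = 1 + T/2)
w = -5739 (w = -1913*(1 + (½)*4) = -1913*(1 + 2) = -1913*3 = -5739)
w - K(136, C(-14, 5)) = -5739 - √(136² + 5²) = -5739 - √(18496 + 25) = -5739 - √18521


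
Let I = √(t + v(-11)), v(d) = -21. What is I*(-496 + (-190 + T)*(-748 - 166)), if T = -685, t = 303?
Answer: 799254*√282 ≈ 1.3422e+7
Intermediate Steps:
I = √282 (I = √(303 - 21) = √282 ≈ 16.793)
I*(-496 + (-190 + T)*(-748 - 166)) = √282*(-496 + (-190 - 685)*(-748 - 166)) = √282*(-496 - 875*(-914)) = √282*(-496 + 799750) = √282*799254 = 799254*√282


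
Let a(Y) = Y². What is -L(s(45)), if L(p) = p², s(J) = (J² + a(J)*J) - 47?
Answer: -8668168609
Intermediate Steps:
s(J) = -47 + J² + J³ (s(J) = (J² + J²*J) - 47 = (J² + J³) - 47 = -47 + J² + J³)
-L(s(45)) = -(-47 + 45² + 45³)² = -(-47 + 2025 + 91125)² = -1*93103² = -1*8668168609 = -8668168609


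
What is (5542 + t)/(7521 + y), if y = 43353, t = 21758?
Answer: 4550/8479 ≈ 0.53662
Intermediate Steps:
(5542 + t)/(7521 + y) = (5542 + 21758)/(7521 + 43353) = 27300/50874 = 27300*(1/50874) = 4550/8479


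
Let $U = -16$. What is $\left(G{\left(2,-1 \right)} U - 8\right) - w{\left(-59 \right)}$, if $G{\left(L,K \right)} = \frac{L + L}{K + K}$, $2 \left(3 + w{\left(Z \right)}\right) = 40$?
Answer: $7$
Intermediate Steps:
$w{\left(Z \right)} = 17$ ($w{\left(Z \right)} = -3 + \frac{1}{2} \cdot 40 = -3 + 20 = 17$)
$G{\left(L,K \right)} = \frac{L}{K}$ ($G{\left(L,K \right)} = \frac{2 L}{2 K} = 2 L \frac{1}{2 K} = \frac{L}{K}$)
$\left(G{\left(2,-1 \right)} U - 8\right) - w{\left(-59 \right)} = \left(\frac{2}{-1} \left(-16\right) - 8\right) - 17 = \left(2 \left(-1\right) \left(-16\right) - 8\right) - 17 = \left(\left(-2\right) \left(-16\right) - 8\right) - 17 = \left(32 - 8\right) - 17 = 24 - 17 = 7$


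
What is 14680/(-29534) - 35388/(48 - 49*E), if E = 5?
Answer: 521128616/2909099 ≈ 179.14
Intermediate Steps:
14680/(-29534) - 35388/(48 - 49*E) = 14680/(-29534) - 35388/(48 - 49*5) = 14680*(-1/29534) - 35388/(48 - 245) = -7340/14767 - 35388/(-197) = -7340/14767 - 35388*(-1/197) = -7340/14767 + 35388/197 = 521128616/2909099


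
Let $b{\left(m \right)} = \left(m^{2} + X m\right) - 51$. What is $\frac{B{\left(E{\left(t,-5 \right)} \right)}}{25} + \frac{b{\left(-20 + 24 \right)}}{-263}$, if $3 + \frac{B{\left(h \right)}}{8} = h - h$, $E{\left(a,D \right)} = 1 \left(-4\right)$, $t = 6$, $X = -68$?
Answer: $\frac{1363}{6575} \approx 0.2073$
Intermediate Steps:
$E{\left(a,D \right)} = -4$
$B{\left(h \right)} = -24$ ($B{\left(h \right)} = -24 + 8 \left(h - h\right) = -24 + 8 \cdot 0 = -24 + 0 = -24$)
$b{\left(m \right)} = -51 + m^{2} - 68 m$ ($b{\left(m \right)} = \left(m^{2} - 68 m\right) - 51 = -51 + m^{2} - 68 m$)
$\frac{B{\left(E{\left(t,-5 \right)} \right)}}{25} + \frac{b{\left(-20 + 24 \right)}}{-263} = - \frac{24}{25} + \frac{-51 + \left(-20 + 24\right)^{2} - 68 \left(-20 + 24\right)}{-263} = \left(-24\right) \frac{1}{25} + \left(-51 + 4^{2} - 272\right) \left(- \frac{1}{263}\right) = - \frac{24}{25} + \left(-51 + 16 - 272\right) \left(- \frac{1}{263}\right) = - \frac{24}{25} - - \frac{307}{263} = - \frac{24}{25} + \frac{307}{263} = \frac{1363}{6575}$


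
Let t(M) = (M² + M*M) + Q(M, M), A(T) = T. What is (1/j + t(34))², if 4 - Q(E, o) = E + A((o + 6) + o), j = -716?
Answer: 2499330179329/512656 ≈ 4.8753e+6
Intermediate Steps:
Q(E, o) = -2 - E - 2*o (Q(E, o) = 4 - (E + ((o + 6) + o)) = 4 - (E + ((6 + o) + o)) = 4 - (E + (6 + 2*o)) = 4 - (6 + E + 2*o) = 4 + (-6 - E - 2*o) = -2 - E - 2*o)
t(M) = -2 - 3*M + 2*M² (t(M) = (M² + M*M) + (-2 - M - 2*M) = (M² + M²) + (-2 - 3*M) = 2*M² + (-2 - 3*M) = -2 - 3*M + 2*M²)
(1/j + t(34))² = (1/(-716) + (-2 - 3*34 + 2*34²))² = (-1/716 + (-2 - 102 + 2*1156))² = (-1/716 + (-2 - 102 + 2312))² = (-1/716 + 2208)² = (1580927/716)² = 2499330179329/512656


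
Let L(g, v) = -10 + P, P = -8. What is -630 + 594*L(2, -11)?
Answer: -11322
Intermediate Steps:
L(g, v) = -18 (L(g, v) = -10 - 8 = -18)
-630 + 594*L(2, -11) = -630 + 594*(-18) = -630 - 10692 = -11322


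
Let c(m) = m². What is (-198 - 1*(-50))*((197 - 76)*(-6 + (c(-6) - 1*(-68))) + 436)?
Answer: -1819512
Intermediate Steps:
(-198 - 1*(-50))*((197 - 76)*(-6 + (c(-6) - 1*(-68))) + 436) = (-198 - 1*(-50))*((197 - 76)*(-6 + ((-6)² - 1*(-68))) + 436) = (-198 + 50)*(121*(-6 + (36 + 68)) + 436) = -148*(121*(-6 + 104) + 436) = -148*(121*98 + 436) = -148*(11858 + 436) = -148*12294 = -1819512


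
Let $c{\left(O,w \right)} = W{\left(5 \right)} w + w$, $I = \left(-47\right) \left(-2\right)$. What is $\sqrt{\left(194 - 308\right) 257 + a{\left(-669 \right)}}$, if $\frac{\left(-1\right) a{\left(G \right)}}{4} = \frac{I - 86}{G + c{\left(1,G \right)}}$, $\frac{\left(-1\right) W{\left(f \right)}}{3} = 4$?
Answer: $\frac{i \sqrt{327816107970}}{3345} \approx 171.17 i$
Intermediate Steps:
$I = 94$
$W{\left(f \right)} = -12$ ($W{\left(f \right)} = \left(-3\right) 4 = -12$)
$c{\left(O,w \right)} = - 11 w$ ($c{\left(O,w \right)} = - 12 w + w = - 11 w$)
$a{\left(G \right)} = \frac{16}{5 G}$ ($a{\left(G \right)} = - 4 \frac{94 - 86}{G - 11 G} = - 4 \frac{8}{\left(-10\right) G} = - 4 \cdot 8 \left(- \frac{1}{10 G}\right) = - 4 \left(- \frac{4}{5 G}\right) = \frac{16}{5 G}$)
$\sqrt{\left(194 - 308\right) 257 + a{\left(-669 \right)}} = \sqrt{\left(194 - 308\right) 257 + \frac{16}{5 \left(-669\right)}} = \sqrt{\left(-114\right) 257 + \frac{16}{5} \left(- \frac{1}{669}\right)} = \sqrt{-29298 - \frac{16}{3345}} = \sqrt{- \frac{98001826}{3345}} = \frac{i \sqrt{327816107970}}{3345}$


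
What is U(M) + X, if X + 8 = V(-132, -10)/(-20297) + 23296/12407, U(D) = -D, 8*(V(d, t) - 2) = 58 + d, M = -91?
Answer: 85497575279/1007299516 ≈ 84.878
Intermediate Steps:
V(d, t) = 37/4 + d/8 (V(d, t) = 2 + (58 + d)/8 = 2 + (29/4 + d/8) = 37/4 + d/8)
X = -6166680677/1007299516 (X = -8 + ((37/4 + (1/8)*(-132))/(-20297) + 23296/12407) = -8 + ((37/4 - 33/2)*(-1/20297) + 23296*(1/12407)) = -8 + (-29/4*(-1/20297) + 23296/12407) = -8 + (29/81188 + 23296/12407) = -8 + 1891715451/1007299516 = -6166680677/1007299516 ≈ -6.1220)
U(M) + X = -1*(-91) - 6166680677/1007299516 = 91 - 6166680677/1007299516 = 85497575279/1007299516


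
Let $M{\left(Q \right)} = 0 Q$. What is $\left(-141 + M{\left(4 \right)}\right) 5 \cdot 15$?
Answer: $-10575$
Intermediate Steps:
$M{\left(Q \right)} = 0$
$\left(-141 + M{\left(4 \right)}\right) 5 \cdot 15 = \left(-141 + 0\right) 5 \cdot 15 = \left(-141\right) 75 = -10575$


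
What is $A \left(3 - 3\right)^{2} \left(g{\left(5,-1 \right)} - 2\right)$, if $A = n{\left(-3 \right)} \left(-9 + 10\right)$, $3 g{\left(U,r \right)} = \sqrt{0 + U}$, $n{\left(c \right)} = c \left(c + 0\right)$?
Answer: $0$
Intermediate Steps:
$n{\left(c \right)} = c^{2}$ ($n{\left(c \right)} = c c = c^{2}$)
$g{\left(U,r \right)} = \frac{\sqrt{U}}{3}$ ($g{\left(U,r \right)} = \frac{\sqrt{0 + U}}{3} = \frac{\sqrt{U}}{3}$)
$A = 9$ ($A = \left(-3\right)^{2} \left(-9 + 10\right) = 9 \cdot 1 = 9$)
$A \left(3 - 3\right)^{2} \left(g{\left(5,-1 \right)} - 2\right) = 9 \left(3 - 3\right)^{2} \left(\frac{\sqrt{5}}{3} - 2\right) = 9 \cdot 0^{2} \left(-2 + \frac{\sqrt{5}}{3}\right) = 9 \cdot 0 \left(-2 + \frac{\sqrt{5}}{3}\right) = 9 \cdot 0 = 0$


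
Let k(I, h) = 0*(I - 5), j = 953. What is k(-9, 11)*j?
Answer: 0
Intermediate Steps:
k(I, h) = 0 (k(I, h) = 0*(-5 + I) = 0)
k(-9, 11)*j = 0*953 = 0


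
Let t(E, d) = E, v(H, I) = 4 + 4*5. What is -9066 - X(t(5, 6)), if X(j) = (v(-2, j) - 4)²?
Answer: -9466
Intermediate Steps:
v(H, I) = 24 (v(H, I) = 4 + 20 = 24)
X(j) = 400 (X(j) = (24 - 4)² = 20² = 400)
-9066 - X(t(5, 6)) = -9066 - 1*400 = -9066 - 400 = -9466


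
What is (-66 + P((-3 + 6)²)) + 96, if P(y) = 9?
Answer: 39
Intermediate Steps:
(-66 + P((-3 + 6)²)) + 96 = (-66 + 9) + 96 = -57 + 96 = 39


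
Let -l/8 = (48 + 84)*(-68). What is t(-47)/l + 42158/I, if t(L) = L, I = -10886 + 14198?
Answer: 63065125/4954752 ≈ 12.728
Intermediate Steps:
I = 3312
l = 71808 (l = -8*(48 + 84)*(-68) = -1056*(-68) = -8*(-8976) = 71808)
t(-47)/l + 42158/I = -47/71808 + 42158/3312 = -47*1/71808 + 42158*(1/3312) = -47/71808 + 21079/1656 = 63065125/4954752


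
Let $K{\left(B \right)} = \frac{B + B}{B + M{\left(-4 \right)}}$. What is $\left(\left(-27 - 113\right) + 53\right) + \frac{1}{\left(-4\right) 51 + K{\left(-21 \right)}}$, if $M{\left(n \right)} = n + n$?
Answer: $- \frac{511067}{5874} \approx -87.005$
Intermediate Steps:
$M{\left(n \right)} = 2 n$
$K{\left(B \right)} = \frac{2 B}{-8 + B}$ ($K{\left(B \right)} = \frac{B + B}{B + 2 \left(-4\right)} = \frac{2 B}{B - 8} = \frac{2 B}{-8 + B}$)
$\left(\left(-27 - 113\right) + 53\right) + \frac{1}{\left(-4\right) 51 + K{\left(-21 \right)}} = \left(\left(-27 - 113\right) + 53\right) + \frac{1}{\left(-4\right) 51 + 2 \left(-21\right) \frac{1}{-8 - 21}} = \left(-140 + 53\right) + \frac{1}{-204 + 2 \left(-21\right) \frac{1}{-29}} = -87 + \frac{1}{-204 + 2 \left(-21\right) \left(- \frac{1}{29}\right)} = -87 + \frac{1}{-204 + \frac{42}{29}} = -87 + \frac{1}{- \frac{5874}{29}} = -87 - \frac{29}{5874} = - \frac{511067}{5874}$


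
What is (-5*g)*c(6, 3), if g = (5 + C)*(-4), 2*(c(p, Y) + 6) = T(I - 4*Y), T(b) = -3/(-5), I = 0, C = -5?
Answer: 0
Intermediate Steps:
T(b) = ⅗ (T(b) = -3*(-⅕) = ⅗)
c(p, Y) = -57/10 (c(p, Y) = -6 + (½)*(⅗) = -6 + 3/10 = -57/10)
g = 0 (g = (5 - 5)*(-4) = 0*(-4) = 0)
(-5*g)*c(6, 3) = -5*0*(-57/10) = 0*(-57/10) = 0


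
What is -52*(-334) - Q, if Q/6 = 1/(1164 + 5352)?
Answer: 18861647/1086 ≈ 17368.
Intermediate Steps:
Q = 1/1086 (Q = 6/(1164 + 5352) = 6/6516 = 6*(1/6516) = 1/1086 ≈ 0.00092081)
-52*(-334) - Q = -52*(-334) - 1*1/1086 = 17368 - 1/1086 = 18861647/1086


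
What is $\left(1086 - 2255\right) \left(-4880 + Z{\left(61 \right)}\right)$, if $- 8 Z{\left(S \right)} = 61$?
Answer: $\frac{45709069}{8} \approx 5.7136 \cdot 10^{6}$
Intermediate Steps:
$Z{\left(S \right)} = - \frac{61}{8}$ ($Z{\left(S \right)} = \left(- \frac{1}{8}\right) 61 = - \frac{61}{8}$)
$\left(1086 - 2255\right) \left(-4880 + Z{\left(61 \right)}\right) = \left(1086 - 2255\right) \left(-4880 - \frac{61}{8}\right) = \left(-1169\right) \left(- \frac{39101}{8}\right) = \frac{45709069}{8}$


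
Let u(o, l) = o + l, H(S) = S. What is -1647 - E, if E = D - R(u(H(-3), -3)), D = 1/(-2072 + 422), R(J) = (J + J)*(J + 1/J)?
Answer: -2595449/1650 ≈ -1573.0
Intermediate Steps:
u(o, l) = l + o
R(J) = 2*J*(J + 1/J) (R(J) = (2*J)*(J + 1/J) = 2*J*(J + 1/J))
D = -1/1650 (D = 1/(-1650) = -1/1650 ≈ -0.00060606)
E = -122101/1650 (E = -1/1650 - (2 + 2*(-3 - 3)²) = -1/1650 - (2 + 2*(-6)²) = -1/1650 - (2 + 2*36) = -1/1650 - (2 + 72) = -1/1650 - 1*74 = -1/1650 - 74 = -122101/1650 ≈ -74.001)
-1647 - E = -1647 - 1*(-122101/1650) = -1647 + 122101/1650 = -2595449/1650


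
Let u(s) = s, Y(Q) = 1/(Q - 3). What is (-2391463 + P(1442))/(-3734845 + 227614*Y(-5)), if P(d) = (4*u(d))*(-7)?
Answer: 3242452/5017729 ≈ 0.64620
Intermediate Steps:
Y(Q) = 1/(-3 + Q)
P(d) = -28*d (P(d) = (4*d)*(-7) = -28*d)
(-2391463 + P(1442))/(-3734845 + 227614*Y(-5)) = (-2391463 - 28*1442)/(-3734845 + 227614/(-3 - 5)) = (-2391463 - 40376)/(-3734845 + 227614/(-8)) = -2431839/(-3734845 + 227614*(-1/8)) = -2431839/(-3734845 - 113807/4) = -2431839/(-15053187/4) = -2431839*(-4/15053187) = 3242452/5017729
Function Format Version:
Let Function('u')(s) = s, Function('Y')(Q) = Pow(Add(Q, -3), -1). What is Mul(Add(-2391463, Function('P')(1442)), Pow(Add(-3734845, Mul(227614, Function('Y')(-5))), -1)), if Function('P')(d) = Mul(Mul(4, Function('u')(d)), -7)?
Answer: Rational(3242452, 5017729) ≈ 0.64620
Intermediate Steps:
Function('Y')(Q) = Pow(Add(-3, Q), -1)
Function('P')(d) = Mul(-28, d) (Function('P')(d) = Mul(Mul(4, d), -7) = Mul(-28, d))
Mul(Add(-2391463, Function('P')(1442)), Pow(Add(-3734845, Mul(227614, Function('Y')(-5))), -1)) = Mul(Add(-2391463, Mul(-28, 1442)), Pow(Add(-3734845, Mul(227614, Pow(Add(-3, -5), -1))), -1)) = Mul(Add(-2391463, -40376), Pow(Add(-3734845, Mul(227614, Pow(-8, -1))), -1)) = Mul(-2431839, Pow(Add(-3734845, Mul(227614, Rational(-1, 8))), -1)) = Mul(-2431839, Pow(Add(-3734845, Rational(-113807, 4)), -1)) = Mul(-2431839, Pow(Rational(-15053187, 4), -1)) = Mul(-2431839, Rational(-4, 15053187)) = Rational(3242452, 5017729)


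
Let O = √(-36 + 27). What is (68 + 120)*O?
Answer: 564*I ≈ 564.0*I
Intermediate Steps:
O = 3*I (O = √(-9) = 3*I ≈ 3.0*I)
(68 + 120)*O = (68 + 120)*(3*I) = 188*(3*I) = 564*I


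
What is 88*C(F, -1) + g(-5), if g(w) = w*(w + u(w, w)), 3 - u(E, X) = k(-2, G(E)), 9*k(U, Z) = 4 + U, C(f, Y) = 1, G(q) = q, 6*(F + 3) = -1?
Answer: 892/9 ≈ 99.111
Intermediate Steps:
F = -19/6 (F = -3 + (⅙)*(-1) = -3 - ⅙ = -19/6 ≈ -3.1667)
k(U, Z) = 4/9 + U/9 (k(U, Z) = (4 + U)/9 = 4/9 + U/9)
u(E, X) = 25/9 (u(E, X) = 3 - (4/9 + (⅑)*(-2)) = 3 - (4/9 - 2/9) = 3 - 1*2/9 = 3 - 2/9 = 25/9)
g(w) = w*(25/9 + w) (g(w) = w*(w + 25/9) = w*(25/9 + w))
88*C(F, -1) + g(-5) = 88*1 + (⅑)*(-5)*(25 + 9*(-5)) = 88 + (⅑)*(-5)*(25 - 45) = 88 + (⅑)*(-5)*(-20) = 88 + 100/9 = 892/9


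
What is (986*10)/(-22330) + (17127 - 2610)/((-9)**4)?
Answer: 99415/56133 ≈ 1.7711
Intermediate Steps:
(986*10)/(-22330) + (17127 - 2610)/((-9)**4) = 9860*(-1/22330) + 14517/6561 = -34/77 + 14517*(1/6561) = -34/77 + 1613/729 = 99415/56133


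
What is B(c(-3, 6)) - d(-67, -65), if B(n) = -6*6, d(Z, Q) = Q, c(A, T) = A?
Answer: 29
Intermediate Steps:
B(n) = -36
B(c(-3, 6)) - d(-67, -65) = -36 - 1*(-65) = -36 + 65 = 29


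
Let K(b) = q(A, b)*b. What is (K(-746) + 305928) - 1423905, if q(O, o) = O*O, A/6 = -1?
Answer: -1144833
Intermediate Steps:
A = -6 (A = 6*(-1) = -6)
q(O, o) = O**2
K(b) = 36*b (K(b) = (-6)**2*b = 36*b)
(K(-746) + 305928) - 1423905 = (36*(-746) + 305928) - 1423905 = (-26856 + 305928) - 1423905 = 279072 - 1423905 = -1144833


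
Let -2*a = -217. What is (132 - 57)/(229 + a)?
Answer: 2/9 ≈ 0.22222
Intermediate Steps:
a = 217/2 (a = -½*(-217) = 217/2 ≈ 108.50)
(132 - 57)/(229 + a) = (132 - 57)/(229 + 217/2) = 75/(675/2) = 75*(2/675) = 2/9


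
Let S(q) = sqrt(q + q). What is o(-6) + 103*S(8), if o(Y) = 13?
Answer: 425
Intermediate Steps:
S(q) = sqrt(2)*sqrt(q) (S(q) = sqrt(2*q) = sqrt(2)*sqrt(q))
o(-6) + 103*S(8) = 13 + 103*(sqrt(2)*sqrt(8)) = 13 + 103*(sqrt(2)*(2*sqrt(2))) = 13 + 103*4 = 13 + 412 = 425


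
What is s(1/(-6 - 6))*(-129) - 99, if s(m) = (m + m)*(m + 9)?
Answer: 2225/24 ≈ 92.708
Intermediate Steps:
s(m) = 2*m*(9 + m) (s(m) = (2*m)*(9 + m) = 2*m*(9 + m))
s(1/(-6 - 6))*(-129) - 99 = (2*(9 + 1/(-6 - 6))/(-6 - 6))*(-129) - 99 = (2*(9 + 1/(-12))/(-12))*(-129) - 99 = (2*(-1/12)*(9 - 1/12))*(-129) - 99 = (2*(-1/12)*(107/12))*(-129) - 99 = -107/72*(-129) - 99 = 4601/24 - 99 = 2225/24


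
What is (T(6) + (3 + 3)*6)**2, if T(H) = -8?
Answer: 784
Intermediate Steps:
(T(6) + (3 + 3)*6)**2 = (-8 + (3 + 3)*6)**2 = (-8 + 6*6)**2 = (-8 + 36)**2 = 28**2 = 784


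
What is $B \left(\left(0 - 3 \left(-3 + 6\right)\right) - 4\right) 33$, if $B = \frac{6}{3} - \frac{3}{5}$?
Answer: $- \frac{3003}{5} \approx -600.6$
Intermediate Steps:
$B = \frac{7}{5}$ ($B = 6 \cdot \frac{1}{3} - \frac{3}{5} = 2 - \frac{3}{5} = \frac{7}{5} \approx 1.4$)
$B \left(\left(0 - 3 \left(-3 + 6\right)\right) - 4\right) 33 = \frac{7 \left(\left(0 - 3 \left(-3 + 6\right)\right) - 4\right)}{5} \cdot 33 = \frac{7 \left(\left(0 - 9\right) - 4\right)}{5} \cdot 33 = \frac{7 \left(-9 - 4\right)}{5} \cdot 33 = \frac{7}{5} \left(-13\right) 33 = \left(- \frac{91}{5}\right) 33 = - \frac{3003}{5}$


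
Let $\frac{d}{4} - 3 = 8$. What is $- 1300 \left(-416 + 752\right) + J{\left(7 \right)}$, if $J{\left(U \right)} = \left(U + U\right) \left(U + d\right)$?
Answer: $-436086$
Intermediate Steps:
$d = 44$ ($d = 12 + 4 \cdot 8 = 12 + 32 = 44$)
$J{\left(U \right)} = 2 U \left(44 + U\right)$ ($J{\left(U \right)} = \left(U + U\right) \left(U + 44\right) = 2 U \left(44 + U\right)$)
$- 1300 \left(-416 + 752\right) + J{\left(7 \right)} = - 1300 \left(-416 + 752\right) + 2 \cdot 7 \left(44 + 7\right) = \left(-1300\right) 336 + 2 \cdot 7 \cdot 51 = -436800 + 714 = -436086$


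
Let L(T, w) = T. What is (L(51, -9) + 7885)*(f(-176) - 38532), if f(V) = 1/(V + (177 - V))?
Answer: -54124813568/177 ≈ -3.0579e+8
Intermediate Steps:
f(V) = 1/177
(L(51, -9) + 7885)*(f(-176) - 38532) = (51 + 7885)*(1/177 - 38532) = 7936*(-6820163/177) = -54124813568/177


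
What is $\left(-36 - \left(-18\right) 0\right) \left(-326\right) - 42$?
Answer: $11694$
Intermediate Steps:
$\left(-36 - \left(-18\right) 0\right) \left(-326\right) - 42 = \left(-36 - 0\right) \left(-326\right) - 42 = \left(-36 + 0\right) \left(-326\right) - 42 = \left(-36\right) \left(-326\right) - 42 = 11736 - 42 = 11694$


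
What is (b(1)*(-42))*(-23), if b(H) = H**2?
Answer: 966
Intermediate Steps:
(b(1)*(-42))*(-23) = (1**2*(-42))*(-23) = (1*(-42))*(-23) = -42*(-23) = 966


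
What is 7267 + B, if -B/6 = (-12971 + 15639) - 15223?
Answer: 82597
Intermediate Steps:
B = 75330 (B = -6*((-12971 + 15639) - 15223) = -6*(2668 - 15223) = -6*(-12555) = 75330)
7267 + B = 7267 + 75330 = 82597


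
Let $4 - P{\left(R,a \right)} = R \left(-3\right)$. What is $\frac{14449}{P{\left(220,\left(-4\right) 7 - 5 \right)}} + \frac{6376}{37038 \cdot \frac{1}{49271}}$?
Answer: $\frac{104566010503}{12296616} \approx 8503.6$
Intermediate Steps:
$P{\left(R,a \right)} = 4 + 3 R$ ($P{\left(R,a \right)} = 4 - R \left(-3\right) = 4 - - 3 R = 4 + 3 R$)
$\frac{14449}{P{\left(220,\left(-4\right) 7 - 5 \right)}} + \frac{6376}{37038 \cdot \frac{1}{49271}} = \frac{14449}{4 + 3 \cdot 220} + \frac{6376}{37038 \cdot \frac{1}{49271}} = \frac{14449}{4 + 660} + \frac{6376}{37038 \cdot \frac{1}{49271}} = \frac{14449}{664} + \frac{6376}{\frac{37038}{49271}} = 14449 \cdot \frac{1}{664} + 6376 \cdot \frac{49271}{37038} = \frac{14449}{664} + \frac{157075948}{18519} = \frac{104566010503}{12296616}$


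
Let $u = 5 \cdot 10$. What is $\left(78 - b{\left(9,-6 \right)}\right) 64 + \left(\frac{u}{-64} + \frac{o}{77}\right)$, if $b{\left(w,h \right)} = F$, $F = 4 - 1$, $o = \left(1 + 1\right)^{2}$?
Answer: $\frac{11825403}{2464} \approx 4799.3$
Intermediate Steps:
$u = 50$
$o = 4$ ($o = 2^{2} = 4$)
$F = 3$ ($F = 4 - 1 = 3$)
$b{\left(w,h \right)} = 3$
$\left(78 - b{\left(9,-6 \right)}\right) 64 + \left(\frac{u}{-64} + \frac{o}{77}\right) = \left(78 - 3\right) 64 + \left(\frac{50}{-64} + \frac{4}{77}\right) = \left(78 - 3\right) 64 + \left(50 \left(- \frac{1}{64}\right) + 4 \cdot \frac{1}{77}\right) = 75 \cdot 64 + \left(- \frac{25}{32} + \frac{4}{77}\right) = 4800 - \frac{1797}{2464} = \frac{11825403}{2464}$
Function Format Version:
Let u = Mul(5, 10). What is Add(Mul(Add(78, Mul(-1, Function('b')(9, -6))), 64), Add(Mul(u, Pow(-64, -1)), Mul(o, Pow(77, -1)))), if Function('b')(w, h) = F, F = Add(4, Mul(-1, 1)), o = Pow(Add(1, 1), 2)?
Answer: Rational(11825403, 2464) ≈ 4799.3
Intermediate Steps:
u = 50
o = 4 (o = Pow(2, 2) = 4)
F = 3 (F = Add(4, -1) = 3)
Function('b')(w, h) = 3
Add(Mul(Add(78, Mul(-1, Function('b')(9, -6))), 64), Add(Mul(u, Pow(-64, -1)), Mul(o, Pow(77, -1)))) = Add(Mul(Add(78, Mul(-1, 3)), 64), Add(Mul(50, Pow(-64, -1)), Mul(4, Pow(77, -1)))) = Add(Mul(Add(78, -3), 64), Add(Mul(50, Rational(-1, 64)), Mul(4, Rational(1, 77)))) = Add(Mul(75, 64), Add(Rational(-25, 32), Rational(4, 77))) = Add(4800, Rational(-1797, 2464)) = Rational(11825403, 2464)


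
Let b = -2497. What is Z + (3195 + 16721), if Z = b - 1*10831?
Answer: 6588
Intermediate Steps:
Z = -13328 (Z = -2497 - 1*10831 = -2497 - 10831 = -13328)
Z + (3195 + 16721) = -13328 + (3195 + 16721) = -13328 + 19916 = 6588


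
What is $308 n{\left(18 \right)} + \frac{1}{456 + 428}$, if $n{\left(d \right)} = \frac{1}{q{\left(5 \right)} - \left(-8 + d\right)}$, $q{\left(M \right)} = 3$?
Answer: $- \frac{38895}{884} \approx -43.999$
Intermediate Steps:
$n{\left(d \right)} = \frac{1}{11 - d}$ ($n{\left(d \right)} = \frac{1}{3 - \left(-8 + d\right)} = \frac{1}{11 - d}$)
$308 n{\left(18 \right)} + \frac{1}{456 + 428} = \frac{308}{11 - 18} + \frac{1}{456 + 428} = \frac{308}{11 - 18} + \frac{1}{884} = \frac{308}{-7} + \frac{1}{884} = 308 \left(- \frac{1}{7}\right) + \frac{1}{884} = -44 + \frac{1}{884} = - \frac{38895}{884}$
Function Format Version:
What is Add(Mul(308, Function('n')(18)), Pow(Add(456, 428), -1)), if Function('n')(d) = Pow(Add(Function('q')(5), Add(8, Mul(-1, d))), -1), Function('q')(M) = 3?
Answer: Rational(-38895, 884) ≈ -43.999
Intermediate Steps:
Function('n')(d) = Pow(Add(11, Mul(-1, d)), -1) (Function('n')(d) = Pow(Add(3, Add(8, Mul(-1, d))), -1) = Pow(Add(11, Mul(-1, d)), -1))
Add(Mul(308, Function('n')(18)), Pow(Add(456, 428), -1)) = Add(Mul(308, Pow(Add(11, Mul(-1, 18)), -1)), Pow(Add(456, 428), -1)) = Add(Mul(308, Pow(Add(11, -18), -1)), Pow(884, -1)) = Add(Mul(308, Pow(-7, -1)), Rational(1, 884)) = Add(Mul(308, Rational(-1, 7)), Rational(1, 884)) = Add(-44, Rational(1, 884)) = Rational(-38895, 884)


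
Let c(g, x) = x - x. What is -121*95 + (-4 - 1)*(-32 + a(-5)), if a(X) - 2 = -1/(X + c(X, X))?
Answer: -11346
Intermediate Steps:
c(g, x) = 0
a(X) = 2 - 1/X (a(X) = 2 - 1/(X + 0) = 2 - 1/X)
-121*95 + (-4 - 1)*(-32 + a(-5)) = -121*95 + (-4 - 1)*(-32 + (2 - 1/(-5))) = -11495 - 5*(-32 + (2 - 1*(-⅕))) = -11495 - 5*(-32 + (2 + ⅕)) = -11495 - 5*(-32 + 11/5) = -11495 - 5*(-149/5) = -11495 + 149 = -11346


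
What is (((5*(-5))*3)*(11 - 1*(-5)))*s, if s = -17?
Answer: 20400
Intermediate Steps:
(((5*(-5))*3)*(11 - 1*(-5)))*s = (((5*(-5))*3)*(11 - 1*(-5)))*(-17) = ((-25*3)*(11 + 5))*(-17) = -75*16*(-17) = -1200*(-17) = 20400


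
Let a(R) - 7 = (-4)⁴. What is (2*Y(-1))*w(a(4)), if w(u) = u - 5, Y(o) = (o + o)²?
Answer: 2064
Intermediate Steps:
a(R) = 263 (a(R) = 7 + (-4)⁴ = 7 + 256 = 263)
Y(o) = 4*o² (Y(o) = (2*o)² = 4*o²)
w(u) = -5 + u
(2*Y(-1))*w(a(4)) = (2*(4*(-1)²))*(-5 + 263) = (2*(4*1))*258 = (2*4)*258 = 8*258 = 2064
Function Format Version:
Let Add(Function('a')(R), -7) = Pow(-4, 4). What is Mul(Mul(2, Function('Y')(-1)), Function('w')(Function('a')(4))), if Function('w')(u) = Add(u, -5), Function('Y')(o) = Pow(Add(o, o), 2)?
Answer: 2064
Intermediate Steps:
Function('a')(R) = 263 (Function('a')(R) = Add(7, Pow(-4, 4)) = Add(7, 256) = 263)
Function('Y')(o) = Mul(4, Pow(o, 2)) (Function('Y')(o) = Pow(Mul(2, o), 2) = Mul(4, Pow(o, 2)))
Function('w')(u) = Add(-5, u)
Mul(Mul(2, Function('Y')(-1)), Function('w')(Function('a')(4))) = Mul(Mul(2, Mul(4, Pow(-1, 2))), Add(-5, 263)) = Mul(Mul(2, Mul(4, 1)), 258) = Mul(Mul(2, 4), 258) = Mul(8, 258) = 2064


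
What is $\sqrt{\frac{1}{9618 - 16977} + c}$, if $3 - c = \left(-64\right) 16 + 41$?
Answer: $\frac{\sqrt{53396705307}}{7359} \approx 31.401$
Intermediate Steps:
$c = 986$ ($c = 3 - \left(\left(-64\right) 16 + 41\right) = 3 - \left(-1024 + 41\right) = 3 - -983 = 3 + 983 = 986$)
$\sqrt{\frac{1}{9618 - 16977} + c} = \sqrt{\frac{1}{9618 - 16977} + 986} = \sqrt{\frac{1}{-7359} + 986} = \sqrt{- \frac{1}{7359} + 986} = \sqrt{\frac{7255973}{7359}} = \frac{\sqrt{53396705307}}{7359}$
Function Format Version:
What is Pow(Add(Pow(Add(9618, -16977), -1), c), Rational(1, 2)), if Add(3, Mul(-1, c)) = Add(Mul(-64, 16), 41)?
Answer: Mul(Rational(1, 7359), Pow(53396705307, Rational(1, 2))) ≈ 31.401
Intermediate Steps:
c = 986 (c = Add(3, Mul(-1, Add(Mul(-64, 16), 41))) = Add(3, Mul(-1, Add(-1024, 41))) = Add(3, Mul(-1, -983)) = Add(3, 983) = 986)
Pow(Add(Pow(Add(9618, -16977), -1), c), Rational(1, 2)) = Pow(Add(Pow(Add(9618, -16977), -1), 986), Rational(1, 2)) = Pow(Add(Pow(-7359, -1), 986), Rational(1, 2)) = Pow(Add(Rational(-1, 7359), 986), Rational(1, 2)) = Pow(Rational(7255973, 7359), Rational(1, 2)) = Mul(Rational(1, 7359), Pow(53396705307, Rational(1, 2)))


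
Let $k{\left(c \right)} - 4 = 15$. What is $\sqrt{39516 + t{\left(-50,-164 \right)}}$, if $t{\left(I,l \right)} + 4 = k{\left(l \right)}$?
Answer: $\sqrt{39531} \approx 198.82$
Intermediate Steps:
$k{\left(c \right)} = 19$ ($k{\left(c \right)} = 4 + 15 = 19$)
$t{\left(I,l \right)} = 15$ ($t{\left(I,l \right)} = -4 + 19 = 15$)
$\sqrt{39516 + t{\left(-50,-164 \right)}} = \sqrt{39516 + 15} = \sqrt{39531}$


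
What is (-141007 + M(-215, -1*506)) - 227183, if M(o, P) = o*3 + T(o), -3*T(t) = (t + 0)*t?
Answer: -1152730/3 ≈ -3.8424e+5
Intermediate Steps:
T(t) = -t²/3 (T(t) = -(t + 0)*t/3 = -t*t/3 = -t²/3)
M(o, P) = 3*o - o²/3 (M(o, P) = o*3 - o²/3 = 3*o - o²/3)
(-141007 + M(-215, -1*506)) - 227183 = (-141007 + (⅓)*(-215)*(9 - 1*(-215))) - 227183 = (-141007 + (⅓)*(-215)*(9 + 215)) - 227183 = (-141007 + (⅓)*(-215)*224) - 227183 = (-141007 - 48160/3) - 227183 = -471181/3 - 227183 = -1152730/3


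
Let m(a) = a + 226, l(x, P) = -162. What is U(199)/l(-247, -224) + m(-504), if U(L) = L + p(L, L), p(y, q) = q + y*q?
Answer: -28345/54 ≈ -524.91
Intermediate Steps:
m(a) = 226 + a
p(y, q) = q + q*y
U(L) = L + L*(1 + L)
U(199)/l(-247, -224) + m(-504) = (199*(2 + 199))/(-162) + (226 - 504) = (199*201)*(-1/162) - 278 = 39999*(-1/162) - 278 = -13333/54 - 278 = -28345/54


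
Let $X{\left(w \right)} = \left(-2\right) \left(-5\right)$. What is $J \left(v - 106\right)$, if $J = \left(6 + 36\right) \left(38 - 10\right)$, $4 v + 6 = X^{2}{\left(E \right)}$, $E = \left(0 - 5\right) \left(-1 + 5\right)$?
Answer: $-97020$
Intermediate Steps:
$E = -20$ ($E = \left(-5\right) 4 = -20$)
$X{\left(w \right)} = 10$
$v = \frac{47}{2}$ ($v = - \frac{3}{2} + \frac{10^{2}}{4} = - \frac{3}{2} + \frac{1}{4} \cdot 100 = - \frac{3}{2} + 25 = \frac{47}{2} \approx 23.5$)
$J = 1176$ ($J = 42 \cdot 28 = 1176$)
$J \left(v - 106\right) = 1176 \left(\frac{47}{2} - 106\right) = 1176 \left(- \frac{165}{2}\right) = -97020$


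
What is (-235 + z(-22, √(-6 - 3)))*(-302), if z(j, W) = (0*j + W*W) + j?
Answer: 80332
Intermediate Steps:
z(j, W) = j + W² (z(j, W) = (0 + W²) + j = W² + j = j + W²)
(-235 + z(-22, √(-6 - 3)))*(-302) = (-235 + (-22 + (√(-6 - 3))²))*(-302) = (-235 + (-22 + (√(-9))²))*(-302) = (-235 + (-22 + (3*I)²))*(-302) = (-235 + (-22 - 9))*(-302) = (-235 - 31)*(-302) = -266*(-302) = 80332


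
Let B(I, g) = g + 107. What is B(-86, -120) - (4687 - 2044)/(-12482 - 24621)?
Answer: -479696/37103 ≈ -12.929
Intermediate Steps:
B(I, g) = 107 + g
B(-86, -120) - (4687 - 2044)/(-12482 - 24621) = (107 - 120) - (4687 - 2044)/(-12482 - 24621) = -13 - 2643/(-37103) = -13 - 2643*(-1)/37103 = -13 - 1*(-2643/37103) = -13 + 2643/37103 = -479696/37103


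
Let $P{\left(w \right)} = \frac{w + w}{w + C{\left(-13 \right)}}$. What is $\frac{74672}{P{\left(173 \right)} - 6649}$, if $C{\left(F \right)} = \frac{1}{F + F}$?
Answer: $- \frac{335799984}{29891557} \approx -11.234$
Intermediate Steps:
$C{\left(F \right)} = \frac{1}{2 F}$
$P{\left(w \right)} = \frac{2 w}{- \frac{1}{26} + w}$ ($P{\left(w \right)} = \frac{w + w}{w + \frac{1}{2 \left(-13\right)}} = \frac{2 w}{w + \frac{1}{2} \left(- \frac{1}{13}\right)} = \frac{2 w}{w - \frac{1}{26}} = \frac{2 w}{- \frac{1}{26} + w}$)
$\frac{74672}{P{\left(173 \right)} - 6649} = \frac{74672}{52 \cdot 173 \frac{1}{-1 + 26 \cdot 173} - 6649} = \frac{74672}{52 \cdot 173 \frac{1}{-1 + 4498} - 6649} = \frac{74672}{52 \cdot 173 \cdot \frac{1}{4497} - 6649} = \frac{74672}{\frac{8996}{4497} - 6649} = \frac{74672}{- \frac{29891557}{4497}} = 74672 \left(- \frac{4497}{29891557}\right) = - \frac{335799984}{29891557}$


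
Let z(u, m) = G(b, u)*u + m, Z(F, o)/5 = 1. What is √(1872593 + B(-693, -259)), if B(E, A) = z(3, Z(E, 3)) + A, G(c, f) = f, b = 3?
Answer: 2*√468087 ≈ 1368.3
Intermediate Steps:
Z(F, o) = 5 (Z(F, o) = 5*1 = 5)
z(u, m) = m + u² (z(u, m) = u*u + m = u² + m = m + u²)
B(E, A) = 14 + A (B(E, A) = (5 + 3²) + A = (5 + 9) + A = 14 + A)
√(1872593 + B(-693, -259)) = √(1872593 + (14 - 259)) = √(1872593 - 245) = √1872348 = 2*√468087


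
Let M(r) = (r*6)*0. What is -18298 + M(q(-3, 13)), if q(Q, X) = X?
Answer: -18298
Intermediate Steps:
M(r) = 0 (M(r) = (6*r)*0 = 0)
-18298 + M(q(-3, 13)) = -18298 + 0 = -18298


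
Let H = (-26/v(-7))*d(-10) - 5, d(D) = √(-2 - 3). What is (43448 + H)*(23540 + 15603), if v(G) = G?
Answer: 1700489349 + 1017718*I*√5/7 ≈ 1.7005e+9 + 3.251e+5*I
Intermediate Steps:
d(D) = I*√5 (d(D) = √(-5) = I*√5)
H = -5 + 26*I*√5/7 (H = (-26/(-7))*(I*√5) - 5 = (-26*(-⅐))*(I*√5) - 5 = 26*(I*√5)/7 - 5 = 26*I*√5/7 - 5 = -5 + 26*I*√5/7 ≈ -5.0 + 8.3054*I)
(43448 + H)*(23540 + 15603) = (43448 + (-5 + 26*I*√5/7))*(23540 + 15603) = (43443 + 26*I*√5/7)*39143 = 1700489349 + 1017718*I*√5/7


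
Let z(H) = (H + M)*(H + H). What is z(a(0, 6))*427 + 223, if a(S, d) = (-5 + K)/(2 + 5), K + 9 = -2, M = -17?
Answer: 265081/7 ≈ 37869.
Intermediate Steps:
K = -11 (K = -9 - 2 = -11)
a(S, d) = -16/7 (a(S, d) = (-5 - 11)/(2 + 5) = -16/7)
z(H) = 2*H*(-17 + H) (z(H) = (H - 17)*(H + H) = (-17 + H)*(2*H) = 2*H*(-17 + H))
z(a(0, 6))*427 + 223 = (2*(-16/7)*(-17 - 16/7))*427 + 223 = (2*(-16/7)*(-135/7))*427 + 223 = (4320/49)*427 + 223 = 263520/7 + 223 = 265081/7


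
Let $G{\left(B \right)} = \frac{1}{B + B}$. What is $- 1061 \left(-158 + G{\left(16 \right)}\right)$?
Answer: $\frac{5363355}{32} \approx 1.676 \cdot 10^{5}$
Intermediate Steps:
$G{\left(B \right)} = \frac{1}{2 B}$
$- 1061 \left(-158 + G{\left(16 \right)}\right) = - 1061 \left(-158 + \frac{1}{2 \cdot 16}\right) = - 1061 \left(-158 + \frac{1}{2} \cdot \frac{1}{16}\right) = - 1061 \left(-158 + \frac{1}{32}\right) = \left(-1061\right) \left(- \frac{5055}{32}\right) = \frac{5363355}{32}$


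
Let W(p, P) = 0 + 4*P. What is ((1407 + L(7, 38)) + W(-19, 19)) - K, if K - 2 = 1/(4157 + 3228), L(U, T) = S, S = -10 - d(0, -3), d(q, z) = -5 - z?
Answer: 10878104/7385 ≈ 1473.0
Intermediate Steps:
W(p, P) = 4*P
S = -8 (S = -10 - (-5 - 1*(-3)) = -10 - (-5 + 3) = -10 - 1*(-2) = -10 + 2 = -8)
L(U, T) = -8
K = 14771/7385 (K = 2 + 1/(4157 + 3228) = 2 + 1/7385 = 14771/7385 ≈ 2.0001)
((1407 + L(7, 38)) + W(-19, 19)) - K = ((1407 - 8) + 4*19) - 1*14771/7385 = (1399 + 76) - 14771/7385 = 1475 - 14771/7385 = 10878104/7385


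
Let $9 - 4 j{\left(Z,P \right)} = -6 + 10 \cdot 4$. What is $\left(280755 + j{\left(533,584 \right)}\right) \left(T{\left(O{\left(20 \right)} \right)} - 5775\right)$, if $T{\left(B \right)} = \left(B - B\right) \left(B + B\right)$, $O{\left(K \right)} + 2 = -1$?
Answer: $- \frac{6485296125}{4} \approx -1.6213 \cdot 10^{9}$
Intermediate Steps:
$j{\left(Z,P \right)} = - \frac{25}{4}$ ($j{\left(Z,P \right)} = \frac{9}{4} - \frac{-6 + 10 \cdot 4}{4} = \frac{9}{4} - \frac{-6 + 40}{4} = \frac{9}{4} - \frac{17}{2} = - \frac{25}{4}$)
$O{\left(K \right)} = -3$ ($O{\left(K \right)} = -2 - 1 = -3$)
$T{\left(B \right)} = 0$ ($T{\left(B \right)} = 0 \cdot 2 B = 0$)
$\left(280755 + j{\left(533,584 \right)}\right) \left(T{\left(O{\left(20 \right)} \right)} - 5775\right) = \left(280755 - \frac{25}{4}\right) \left(0 - 5775\right) = \frac{1122995}{4} \left(-5775\right) = - \frac{6485296125}{4}$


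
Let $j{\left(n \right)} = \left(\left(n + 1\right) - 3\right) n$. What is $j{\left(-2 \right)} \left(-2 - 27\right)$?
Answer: $-232$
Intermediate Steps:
$j{\left(n \right)} = n \left(-2 + n\right)$ ($j{\left(n \right)} = \left(\left(1 + n\right) - 3\right) n = \left(-2 + n\right) n = n \left(-2 + n\right)$)
$j{\left(-2 \right)} \left(-2 - 27\right) = - 2 \left(-2 - 2\right) \left(-2 - 27\right) = \left(-2\right) \left(-4\right) \left(-29\right) = 8 \left(-29\right) = -232$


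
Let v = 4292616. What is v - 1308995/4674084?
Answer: 20064046454749/4674084 ≈ 4.2926e+6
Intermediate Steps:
v - 1308995/4674084 = 4292616 - 1308995/4674084 = 20064046454749/4674084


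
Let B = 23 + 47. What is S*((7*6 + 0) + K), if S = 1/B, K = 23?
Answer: 13/14 ≈ 0.92857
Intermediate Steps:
B = 70
S = 1/70 ≈ 0.014286
S*((7*6 + 0) + K) = ((7*6 + 0) + 23)/70 = ((42 + 0) + 23)/70 = (42 + 23)/70 = (1/70)*65 = 13/14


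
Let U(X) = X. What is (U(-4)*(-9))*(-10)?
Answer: -360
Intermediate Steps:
(U(-4)*(-9))*(-10) = -4*(-9)*(-10) = 36*(-10) = -360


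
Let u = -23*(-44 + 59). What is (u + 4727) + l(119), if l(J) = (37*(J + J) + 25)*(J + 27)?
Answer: 1293708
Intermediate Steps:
u = -345 (u = -23*15 = -345)
l(J) = (25 + 74*J)*(27 + J) (l(J) = (37*(2*J) + 25)*(27 + J) = (74*J + 25)*(27 + J) = (25 + 74*J)*(27 + J))
(u + 4727) + l(119) = (-345 + 4727) + (675 + 74*119**2 + 2023*119) = 4382 + (675 + 74*14161 + 240737) = 4382 + (675 + 1047914 + 240737) = 4382 + 1289326 = 1293708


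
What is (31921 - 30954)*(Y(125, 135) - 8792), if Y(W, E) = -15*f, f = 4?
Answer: -8559884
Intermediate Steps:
Y(W, E) = -60 (Y(W, E) = -15*4 = -60)
(31921 - 30954)*(Y(125, 135) - 8792) = (31921 - 30954)*(-60 - 8792) = 967*(-8852) = -8559884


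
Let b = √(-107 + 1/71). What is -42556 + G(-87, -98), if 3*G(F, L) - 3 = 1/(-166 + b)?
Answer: -125371631833/2946108 - I*√14981/982036 ≈ -42555.0 - 0.00012464*I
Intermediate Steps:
b = 6*I*√14981/71 (b = √(-107 + 1/71) = √(-7596/71) = 6*I*√14981/71 ≈ 10.343*I)
G(F, L) = 1 + 1/(3*(-166 + 6*I*√14981/71))
-42556 + G(-87, -98) = -42556 + (2940215/2946108 - I*√14981/982036) = -125371631833/2946108 - I*√14981/982036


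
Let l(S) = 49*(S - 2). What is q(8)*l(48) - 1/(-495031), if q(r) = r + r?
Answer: 17852797985/495031 ≈ 36064.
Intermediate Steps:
q(r) = 2*r
l(S) = -98 + 49*S (l(S) = 49*(-2 + S) = -98 + 49*S)
q(8)*l(48) - 1/(-495031) = (2*8)*(-98 + 49*48) - 1/(-495031) = 16*(-98 + 2352) - 1*(-1/495031) = 16*2254 + 1/495031 = 36064 + 1/495031 = 17852797985/495031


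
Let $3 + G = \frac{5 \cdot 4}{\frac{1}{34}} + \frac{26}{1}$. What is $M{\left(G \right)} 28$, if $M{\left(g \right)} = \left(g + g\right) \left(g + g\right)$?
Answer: $55351408$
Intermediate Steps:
$G = 703$ ($G = -3 + \left(\frac{5 \cdot 4}{\frac{1}{34}} + \frac{26}{1}\right) = -3 + \left(20 \frac{1}{\frac{1}{34}} + 26 \cdot 1\right) = -3 + \left(20 \cdot 34 + 26\right) = -3 + \left(680 + 26\right) = -3 + 706 = 703$)
$M{\left(g \right)} = 4 g^{2}$ ($M{\left(g \right)} = 2 g 2 g = 4 g^{2}$)
$M{\left(G \right)} 28 = 4 \cdot 703^{2} \cdot 28 = 4 \cdot 494209 \cdot 28 = 1976836 \cdot 28 = 55351408$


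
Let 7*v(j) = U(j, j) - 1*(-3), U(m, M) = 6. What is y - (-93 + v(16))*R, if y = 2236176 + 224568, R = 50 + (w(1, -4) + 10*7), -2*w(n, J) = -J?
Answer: 17300964/7 ≈ 2.4716e+6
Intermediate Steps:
w(n, J) = J/2 (w(n, J) = -(-1)*J/2 = J/2)
v(j) = 9/7 (v(j) = (6 - 1*(-3))/7 = (6 + 3)/7 = (1/7)*9 = 9/7)
R = 118 (R = 50 + ((1/2)*(-4) + 10*7) = 50 + (-2 + 70) = 50 + 68 = 118)
y = 2460744
y - (-93 + v(16))*R = 2460744 - (-93 + 9/7)*118 = 2460744 - (-642)*118/7 = 2460744 - 1*(-75756/7) = 2460744 + 75756/7 = 17300964/7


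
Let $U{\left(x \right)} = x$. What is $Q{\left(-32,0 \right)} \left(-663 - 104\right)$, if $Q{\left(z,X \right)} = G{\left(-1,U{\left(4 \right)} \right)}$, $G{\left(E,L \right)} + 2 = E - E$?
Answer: $1534$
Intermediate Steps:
$G{\left(E,L \right)} = -2$ ($G{\left(E,L \right)} = -2 + \left(E - E\right) = -2 + 0 = -2$)
$Q{\left(z,X \right)} = -2$
$Q{\left(-32,0 \right)} \left(-663 - 104\right) = - 2 \left(-663 - 104\right) = \left(-2\right) \left(-767\right) = 1534$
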